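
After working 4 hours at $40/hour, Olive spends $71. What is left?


Calculate earnings:
4 x $40 = $160
Subtract spending:
$160 - $71 = $89

$89


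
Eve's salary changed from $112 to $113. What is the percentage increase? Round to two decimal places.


Find the absolute change:
|113 - 112| = 1
Divide by original and multiply by 100:
1 / 112 x 100 = 0.8928...% ≈ 0.89%

0.89%


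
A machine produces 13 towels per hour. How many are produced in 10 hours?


Production rate: 13 towels per hour
Time: 10 hours
Total: 13 x 10 = 130 towels

130 towels


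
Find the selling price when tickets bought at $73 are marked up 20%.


Calculate the markup amount:
20% of $73 = $14.60
Add to cost:
$73 + $14.60 = $87.60

$87.60


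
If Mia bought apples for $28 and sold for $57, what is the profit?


Selling price = $57
Cost price = $28
Profit = selling price - cost price:
Profit = $57 - $28 = $29

$29


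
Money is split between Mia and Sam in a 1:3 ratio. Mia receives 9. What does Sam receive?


Find the multiplier:
9 / 1 = 9
Apply to Sam's share:
3 x 9 = 27

27


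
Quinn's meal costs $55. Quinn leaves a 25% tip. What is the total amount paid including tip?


Calculate the tip:
25% of $55 = $13.75
Add tip to meal cost:
$55 + $13.75 = $68.75

$68.75


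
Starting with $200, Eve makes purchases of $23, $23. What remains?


Add up expenses:
$23 + $23 = $46
Subtract from budget:
$200 - $46 = $154

$154


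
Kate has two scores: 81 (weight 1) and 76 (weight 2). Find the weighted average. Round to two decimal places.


Weighted sum:
1 x 81 + 2 x 76 = 233
Total weight:
1 + 2 = 3
Weighted average:
233 / 3 = 77.6666... ≈ 77.67

77.67


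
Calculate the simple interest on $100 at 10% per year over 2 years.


Use the formula I = P x R x T / 100
P x R x T = 100 x 10 x 2 = 2000
I = 2000 / 100 = $20

$20


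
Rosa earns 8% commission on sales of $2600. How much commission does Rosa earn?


Convert rate to decimal:
8% = 0.08
Multiply by sales:
$2600 x 0.08 = $208

$208


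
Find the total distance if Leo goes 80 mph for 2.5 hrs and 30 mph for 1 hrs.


Leg 1 distance:
80 x 2.5 = 200 miles
Leg 2 distance:
30 x 1 = 30 miles
Total distance:
200 + 30 = 230 miles

230 miles


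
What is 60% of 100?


Convert percentage to decimal:
60% = 0.6
Multiply:
100 x 0.6 = 60

60


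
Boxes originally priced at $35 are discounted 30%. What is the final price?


Calculate the discount amount:
30% of $35 = $10.50
Subtract from original:
$35 - $10.50 = $24.50

$24.50


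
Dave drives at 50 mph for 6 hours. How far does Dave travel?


Use the formula: distance = speed x time
Speed = 50 mph, Time = 6 hours
50 x 6 = 300 miles

300 miles


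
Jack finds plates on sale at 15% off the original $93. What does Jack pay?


Calculate the discount amount:
15% of $93 = $13.95
Subtract from original:
$93 - $13.95 = $79.05

$79.05


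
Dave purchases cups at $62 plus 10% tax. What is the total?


Calculate the tax:
10% of $62 = $6.20
Add tax to price:
$62 + $6.20 = $68.20

$68.20


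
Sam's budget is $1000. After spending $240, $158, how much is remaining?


Add up expenses:
$240 + $158 = $398
Subtract from budget:
$1000 - $398 = $602

$602


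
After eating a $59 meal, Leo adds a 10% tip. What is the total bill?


Calculate the tip:
10% of $59 = $5.90
Add tip to meal cost:
$59 + $5.90 = $64.90

$64.90


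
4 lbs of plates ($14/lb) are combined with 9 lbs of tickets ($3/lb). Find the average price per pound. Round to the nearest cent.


Cost of plates:
4 x $14 = $56
Cost of tickets:
9 x $3 = $27
Total cost: $56 + $27 = $83
Total weight: 13 lbs
Average: $83 / 13 = $6.3846... ≈ $6.38/lb

$6.38/lb


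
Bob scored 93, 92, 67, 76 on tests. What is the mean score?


Add the scores:
93 + 92 + 67 + 76 = 328
Divide by the number of tests:
328 / 4 = 82

82


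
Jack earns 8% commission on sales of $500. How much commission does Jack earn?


Convert rate to decimal:
8% = 0.08
Multiply by sales:
$500 x 0.08 = $40

$40


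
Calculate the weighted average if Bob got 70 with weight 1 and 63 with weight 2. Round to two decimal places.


Weighted sum:
1 x 70 + 2 x 63 = 196
Total weight:
1 + 2 = 3
Weighted average:
196 / 3 = 65.3333... ≈ 65.33

65.33


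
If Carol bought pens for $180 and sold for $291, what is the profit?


Selling price = $291
Cost price = $180
Profit = selling price - cost price:
Profit = $291 - $180 = $111

$111


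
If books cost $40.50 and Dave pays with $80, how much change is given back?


Start with the amount paid:
$80
Subtract the price:
$80 - $40.50 = $39.50

$39.50


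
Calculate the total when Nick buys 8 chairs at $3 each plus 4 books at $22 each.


Cost of chairs:
8 x $3 = $24
Cost of books:
4 x $22 = $88
Add both:
$24 + $88 = $112

$112


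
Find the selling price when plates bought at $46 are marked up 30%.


Calculate the markup amount:
30% of $46 = $13.80
Add to cost:
$46 + $13.80 = $59.80

$59.80


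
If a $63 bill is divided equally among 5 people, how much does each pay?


Total bill: $63
Number of people: 5
Each pays: $63 / 5 = $12.60

$12.60


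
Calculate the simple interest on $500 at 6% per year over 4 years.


Use the formula I = P x R x T / 100
P x R x T = 500 x 6 x 4 = 12000
I = 12000 / 100 = $120

$120


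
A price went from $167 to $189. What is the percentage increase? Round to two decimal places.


Find the absolute change:
|189 - 167| = 22
Divide by original and multiply by 100:
22 / 167 x 100 = 13.1736...% ≈ 13.17%

13.17%


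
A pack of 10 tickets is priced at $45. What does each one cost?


Total cost: $45
Number of items: 10
Unit price: $45 / 10 = $4.50

$4.50


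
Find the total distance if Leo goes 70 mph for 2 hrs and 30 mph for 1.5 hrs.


Leg 1 distance:
70 x 2 = 140 miles
Leg 2 distance:
30 x 1.5 = 45 miles
Total distance:
140 + 45 = 185 miles

185 miles


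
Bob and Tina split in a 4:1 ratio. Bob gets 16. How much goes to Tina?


Find the multiplier:
16 / 4 = 4
Apply to Tina's share:
1 x 4 = 4

4


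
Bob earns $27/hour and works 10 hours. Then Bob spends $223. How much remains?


Calculate earnings:
10 x $27 = $270
Subtract spending:
$270 - $223 = $47

$47


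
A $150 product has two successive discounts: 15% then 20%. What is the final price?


First discount:
15% of $150 = $22.50
Price after first discount:
$150 - $22.50 = $127.50
Second discount:
20% of $127.50 = $25.50
Final price:
$127.50 - $25.50 = $102

$102


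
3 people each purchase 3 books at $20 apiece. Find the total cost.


Cost per person:
3 x $20 = $60
Group total:
3 x $60 = $180

$180


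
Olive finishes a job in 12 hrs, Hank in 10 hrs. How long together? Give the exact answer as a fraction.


Olive's rate: 1/12 of the job per hour
Hank's rate: 1/10 of the job per hour
Combined rate: 1/12 + 1/10 = 11/60 per hour
Time = 1 / (11/60) = 60/11 hours (≈ 5.45 hours)

60/11 hours


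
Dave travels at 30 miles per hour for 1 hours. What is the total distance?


Use the formula: distance = speed x time
Speed = 30 mph, Time = 1 hours
30 x 1 = 30 miles

30 miles


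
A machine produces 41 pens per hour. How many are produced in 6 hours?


Production rate: 41 pens per hour
Time: 6 hours
Total: 41 x 6 = 246 pens

246 pens


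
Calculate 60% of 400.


Convert percentage to decimal:
60% = 0.6
Multiply:
400 x 0.6 = 240

240


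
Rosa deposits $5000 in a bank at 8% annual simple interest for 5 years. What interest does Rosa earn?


Use the formula I = P x R x T / 100
P x R x T = 5000 x 8 x 5 = 200000
I = 200000 / 100 = $2000

$2000


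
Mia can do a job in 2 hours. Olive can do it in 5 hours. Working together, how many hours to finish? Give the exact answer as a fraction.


Mia's rate: 1/2 of the job per hour
Olive's rate: 1/5 of the job per hour
Combined rate: 1/2 + 1/5 = 7/10 per hour
Time = 1 / (7/10) = 10/7 hours (≈ 1.43 hours)

10/7 hours


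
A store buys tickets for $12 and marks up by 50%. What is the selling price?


Calculate the markup amount:
50% of $12 = $6
Add to cost:
$12 + $6 = $18

$18


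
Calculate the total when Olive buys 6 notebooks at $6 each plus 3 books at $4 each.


Cost of notebooks:
6 x $6 = $36
Cost of books:
3 x $4 = $12
Add both:
$36 + $12 = $48

$48


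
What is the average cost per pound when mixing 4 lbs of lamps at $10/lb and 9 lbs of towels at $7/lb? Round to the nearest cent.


Cost of lamps:
4 x $10 = $40
Cost of towels:
9 x $7 = $63
Total cost: $40 + $63 = $103
Total weight: 13 lbs
Average: $103 / 13 = $7.9230... ≈ $7.92/lb

$7.92/lb


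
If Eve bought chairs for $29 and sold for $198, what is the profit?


Selling price = $198
Cost price = $29
Profit = selling price - cost price:
Profit = $198 - $29 = $169

$169


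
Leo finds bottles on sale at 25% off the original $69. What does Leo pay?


Calculate the discount amount:
25% of $69 = $17.25
Subtract from original:
$69 - $17.25 = $51.75

$51.75


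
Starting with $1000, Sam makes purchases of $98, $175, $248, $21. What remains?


Add up expenses:
$98 + $175 + $248 + $21 = $542
Subtract from budget:
$1000 - $542 = $458

$458


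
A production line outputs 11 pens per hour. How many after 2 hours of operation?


Production rate: 11 pens per hour
Time: 2 hours
Total: 11 x 2 = 22 pens

22 pens


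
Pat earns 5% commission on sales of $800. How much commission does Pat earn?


Convert rate to decimal:
5% = 0.05
Multiply by sales:
$800 x 0.05 = $40

$40


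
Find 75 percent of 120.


Convert percentage to decimal:
75% = 0.75
Multiply:
120 x 0.75 = 90

90


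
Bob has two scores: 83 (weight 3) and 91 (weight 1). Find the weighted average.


Weighted sum:
3 x 83 + 1 x 91 = 340
Total weight:
3 + 1 = 4
Weighted average:
340 / 4 = 85

85


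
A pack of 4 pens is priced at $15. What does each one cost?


Total cost: $15
Number of items: 4
Unit price: $15 / 4 = $3.75

$3.75


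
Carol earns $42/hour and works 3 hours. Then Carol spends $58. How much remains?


Calculate earnings:
3 x $42 = $126
Subtract spending:
$126 - $58 = $68

$68


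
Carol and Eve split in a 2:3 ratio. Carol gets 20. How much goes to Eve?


Find the multiplier:
20 / 2 = 10
Apply to Eve's share:
3 x 10 = 30

30


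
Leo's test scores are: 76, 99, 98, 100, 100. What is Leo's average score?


Add the scores:
76 + 99 + 98 + 100 + 100 = 473
Divide by the number of tests:
473 / 5 = 94.6

94.6


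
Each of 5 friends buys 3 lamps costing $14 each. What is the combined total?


Cost per person:
3 x $14 = $42
Group total:
5 x $42 = $210

$210


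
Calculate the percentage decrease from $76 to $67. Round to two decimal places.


Find the absolute change:
|67 - 76| = 9
Divide by original and multiply by 100:
9 / 76 x 100 = 11.8421...% ≈ 11.84%

11.84%


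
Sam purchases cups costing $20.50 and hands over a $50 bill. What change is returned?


Start with the amount paid:
$50
Subtract the price:
$50 - $20.50 = $29.50

$29.50


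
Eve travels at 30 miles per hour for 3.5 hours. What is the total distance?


Use the formula: distance = speed x time
Speed = 30 mph, Time = 3.5 hours
30 x 3.5 = 105 miles

105 miles


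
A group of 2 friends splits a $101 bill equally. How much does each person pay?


Total bill: $101
Number of people: 2
Each pays: $101 / 2 = $50.50

$50.50


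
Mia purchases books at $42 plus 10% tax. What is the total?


Calculate the tax:
10% of $42 = $4.20
Add tax to price:
$42 + $4.20 = $46.20

$46.20


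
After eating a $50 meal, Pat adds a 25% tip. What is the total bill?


Calculate the tip:
25% of $50 = $12.50
Add tip to meal cost:
$50 + $12.50 = $62.50

$62.50


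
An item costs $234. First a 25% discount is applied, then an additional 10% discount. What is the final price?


First discount:
25% of $234 = $58.50
Price after first discount:
$234 - $58.50 = $175.50
Second discount:
10% of $175.50 = $17.55
Final price:
$175.50 - $17.55 = $157.95

$157.95


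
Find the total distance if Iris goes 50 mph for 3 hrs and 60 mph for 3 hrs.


Leg 1 distance:
50 x 3 = 150 miles
Leg 2 distance:
60 x 3 = 180 miles
Total distance:
150 + 180 = 330 miles

330 miles


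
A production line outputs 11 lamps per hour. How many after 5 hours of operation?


Production rate: 11 lamps per hour
Time: 5 hours
Total: 11 x 5 = 55 lamps

55 lamps


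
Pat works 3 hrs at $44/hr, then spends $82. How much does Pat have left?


Calculate earnings:
3 x $44 = $132
Subtract spending:
$132 - $82 = $50

$50


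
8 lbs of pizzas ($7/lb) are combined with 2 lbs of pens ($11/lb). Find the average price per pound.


Cost of pizzas:
8 x $7 = $56
Cost of pens:
2 x $11 = $22
Total cost: $56 + $22 = $78
Total weight: 10 lbs
Average: $78 / 10 = $7.80/lb

$7.80/lb


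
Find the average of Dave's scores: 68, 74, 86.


Add the scores:
68 + 74 + 86 = 228
Divide by the number of tests:
228 / 3 = 76

76


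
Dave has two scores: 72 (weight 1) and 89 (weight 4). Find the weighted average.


Weighted sum:
1 x 72 + 4 x 89 = 428
Total weight:
1 + 4 = 5
Weighted average:
428 / 5 = 85.6

85.6


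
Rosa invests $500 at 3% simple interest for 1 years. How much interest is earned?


Use the formula I = P x R x T / 100
P x R x T = 500 x 3 x 1 = 1500
I = 1500 / 100 = $15

$15


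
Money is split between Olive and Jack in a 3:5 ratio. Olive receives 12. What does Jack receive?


Find the multiplier:
12 / 3 = 4
Apply to Jack's share:
5 x 4 = 20

20


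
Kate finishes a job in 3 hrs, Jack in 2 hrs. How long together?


Kate's rate: 1/3 of the job per hour
Jack's rate: 1/2 of the job per hour
Combined rate: 1/3 + 1/2 = 5/6 per hour
Time = 1 / (5/6) = 6/5 = 1.2 hours

1.2 hours


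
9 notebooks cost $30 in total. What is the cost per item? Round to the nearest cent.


Total cost: $30
Number of items: 9
Unit price: $30 / 9 = $3.3333... ≈ $3.33

$3.33


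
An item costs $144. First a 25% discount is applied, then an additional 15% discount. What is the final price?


First discount:
25% of $144 = $36
Price after first discount:
$144 - $36 = $108
Second discount:
15% of $108 = $16.20
Final price:
$108 - $16.20 = $91.80

$91.80


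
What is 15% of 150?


Convert percentage to decimal:
15% = 0.15
Multiply:
150 x 0.15 = 22.5

22.5


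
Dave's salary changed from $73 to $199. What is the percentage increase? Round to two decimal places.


Find the absolute change:
|199 - 73| = 126
Divide by original and multiply by 100:
126 / 73 x 100 = 172.6027...% ≈ 172.6%

172.6%


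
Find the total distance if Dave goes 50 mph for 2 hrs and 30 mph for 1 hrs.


Leg 1 distance:
50 x 2 = 100 miles
Leg 2 distance:
30 x 1 = 30 miles
Total distance:
100 + 30 = 130 miles

130 miles


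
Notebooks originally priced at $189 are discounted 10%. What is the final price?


Calculate the discount amount:
10% of $189 = $18.90
Subtract from original:
$189 - $18.90 = $170.10

$170.10


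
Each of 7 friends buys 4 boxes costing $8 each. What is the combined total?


Cost per person:
4 x $8 = $32
Group total:
7 x $32 = $224

$224


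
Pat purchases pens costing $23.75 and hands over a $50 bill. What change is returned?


Start with the amount paid:
$50
Subtract the price:
$50 - $23.75 = $26.25

$26.25


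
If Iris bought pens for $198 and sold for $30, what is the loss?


Selling price = $30
Cost price = $198
Loss = cost price - selling price:
Loss = $198 - $30 = $168

$168


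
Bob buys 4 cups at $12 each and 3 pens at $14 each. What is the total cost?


Cost of cups:
4 x $12 = $48
Cost of pens:
3 x $14 = $42
Add both:
$48 + $42 = $90

$90


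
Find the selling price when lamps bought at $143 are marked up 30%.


Calculate the markup amount:
30% of $143 = $42.90
Add to cost:
$143 + $42.90 = $185.90

$185.90


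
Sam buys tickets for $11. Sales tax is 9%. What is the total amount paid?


Calculate the tax:
9% of $11 = $0.99
Add tax to price:
$11 + $0.99 = $11.99

$11.99


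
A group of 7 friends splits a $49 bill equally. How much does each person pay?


Total bill: $49
Number of people: 7
Each pays: $49 / 7 = $7

$7


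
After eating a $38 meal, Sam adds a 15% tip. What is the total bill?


Calculate the tip:
15% of $38 = $5.70
Add tip to meal cost:
$38 + $5.70 = $43.70

$43.70


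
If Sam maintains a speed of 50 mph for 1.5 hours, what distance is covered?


Use the formula: distance = speed x time
Speed = 50 mph, Time = 1.5 hours
50 x 1.5 = 75 miles

75 miles


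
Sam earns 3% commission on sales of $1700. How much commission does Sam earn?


Convert rate to decimal:
3% = 0.03
Multiply by sales:
$1700 x 0.03 = $51

$51


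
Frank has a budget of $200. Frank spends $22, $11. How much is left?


Add up expenses:
$22 + $11 = $33
Subtract from budget:
$200 - $33 = $167

$167


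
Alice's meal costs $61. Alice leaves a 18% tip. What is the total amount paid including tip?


Calculate the tip:
18% of $61 = $10.98
Add tip to meal cost:
$61 + $10.98 = $71.98

$71.98


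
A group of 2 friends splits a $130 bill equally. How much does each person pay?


Total bill: $130
Number of people: 2
Each pays: $130 / 2 = $65

$65


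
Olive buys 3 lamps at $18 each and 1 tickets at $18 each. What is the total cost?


Cost of lamps:
3 x $18 = $54
Cost of tickets:
1 x $18 = $18
Add both:
$54 + $18 = $72

$72


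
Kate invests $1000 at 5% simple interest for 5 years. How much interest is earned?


Use the formula I = P x R x T / 100
P x R x T = 1000 x 5 x 5 = 25000
I = 25000 / 100 = $250

$250


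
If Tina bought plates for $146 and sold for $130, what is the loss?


Selling price = $130
Cost price = $146
Loss = cost price - selling price:
Loss = $146 - $130 = $16

$16


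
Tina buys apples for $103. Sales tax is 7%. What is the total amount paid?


Calculate the tax:
7% of $103 = $7.21
Add tax to price:
$103 + $7.21 = $110.21

$110.21


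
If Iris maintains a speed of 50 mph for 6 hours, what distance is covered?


Use the formula: distance = speed x time
Speed = 50 mph, Time = 6 hours
50 x 6 = 300 miles

300 miles


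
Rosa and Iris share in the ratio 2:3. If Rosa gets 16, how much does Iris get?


Find the multiplier:
16 / 2 = 8
Apply to Iris's share:
3 x 8 = 24

24


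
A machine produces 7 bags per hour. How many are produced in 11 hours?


Production rate: 7 bags per hour
Time: 11 hours
Total: 7 x 11 = 77 bags

77 bags


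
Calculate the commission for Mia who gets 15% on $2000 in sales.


Convert rate to decimal:
15% = 0.15
Multiply by sales:
$2000 x 0.15 = $300

$300


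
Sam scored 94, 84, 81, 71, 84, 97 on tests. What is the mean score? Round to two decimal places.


Add the scores:
94 + 84 + 81 + 71 + 84 + 97 = 511
Divide by the number of tests:
511 / 6 = 85.1666... ≈ 85.17

85.17


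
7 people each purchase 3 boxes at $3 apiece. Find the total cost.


Cost per person:
3 x $3 = $9
Group total:
7 x $9 = $63

$63


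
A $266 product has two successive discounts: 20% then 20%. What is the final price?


First discount:
20% of $266 = $53.20
Price after first discount:
$266 - $53.20 = $212.80
Second discount:
20% of $212.80 = $42.56
Final price:
$212.80 - $42.56 = $170.24

$170.24


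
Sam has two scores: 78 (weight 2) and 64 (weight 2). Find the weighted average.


Weighted sum:
2 x 78 + 2 x 64 = 284
Total weight:
2 + 2 = 4
Weighted average:
284 / 4 = 71

71


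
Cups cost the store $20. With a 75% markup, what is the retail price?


Calculate the markup amount:
75% of $20 = $15
Add to cost:
$20 + $15 = $35

$35


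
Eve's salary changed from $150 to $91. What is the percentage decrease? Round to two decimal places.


Find the absolute change:
|91 - 150| = 59
Divide by original and multiply by 100:
59 / 150 x 100 = 39.3333...% ≈ 39.33%

39.33%


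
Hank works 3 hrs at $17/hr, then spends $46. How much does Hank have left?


Calculate earnings:
3 x $17 = $51
Subtract spending:
$51 - $46 = $5

$5


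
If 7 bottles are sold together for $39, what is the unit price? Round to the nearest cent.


Total cost: $39
Number of items: 7
Unit price: $39 / 7 = $5.5714... ≈ $5.57

$5.57


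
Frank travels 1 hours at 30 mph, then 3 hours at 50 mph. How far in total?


Leg 1 distance:
30 x 1 = 30 miles
Leg 2 distance:
50 x 3 = 150 miles
Total distance:
30 + 150 = 180 miles

180 miles


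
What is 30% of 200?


Convert percentage to decimal:
30% = 0.3
Multiply:
200 x 0.3 = 60

60


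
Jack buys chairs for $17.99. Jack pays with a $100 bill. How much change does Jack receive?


Start with the amount paid:
$100
Subtract the price:
$100 - $17.99 = $82.01

$82.01


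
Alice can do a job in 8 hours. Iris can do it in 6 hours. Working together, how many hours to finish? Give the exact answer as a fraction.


Alice's rate: 1/8 of the job per hour
Iris's rate: 1/6 of the job per hour
Combined rate: 1/8 + 1/6 = 7/24 per hour
Time = 1 / (7/24) = 24/7 hours (≈ 3.43 hours)

24/7 hours


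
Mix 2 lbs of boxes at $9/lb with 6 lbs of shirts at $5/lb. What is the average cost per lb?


Cost of boxes:
2 x $9 = $18
Cost of shirts:
6 x $5 = $30
Total cost: $18 + $30 = $48
Total weight: 8 lbs
Average: $48 / 8 = $6/lb

$6/lb


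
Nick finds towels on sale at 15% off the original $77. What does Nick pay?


Calculate the discount amount:
15% of $77 = $11.55
Subtract from original:
$77 - $11.55 = $65.45

$65.45


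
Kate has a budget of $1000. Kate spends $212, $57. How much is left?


Add up expenses:
$212 + $57 = $269
Subtract from budget:
$1000 - $269 = $731

$731


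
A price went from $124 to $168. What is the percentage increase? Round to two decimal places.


Find the absolute change:
|168 - 124| = 44
Divide by original and multiply by 100:
44 / 124 x 100 = 35.4838...% ≈ 35.48%

35.48%


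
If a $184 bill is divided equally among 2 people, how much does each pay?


Total bill: $184
Number of people: 2
Each pays: $184 / 2 = $92

$92


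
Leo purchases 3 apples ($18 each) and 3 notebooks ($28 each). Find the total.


Cost of apples:
3 x $18 = $54
Cost of notebooks:
3 x $28 = $84
Add both:
$54 + $84 = $138

$138


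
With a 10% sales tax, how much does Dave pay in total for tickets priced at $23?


Calculate the tax:
10% of $23 = $2.30
Add tax to price:
$23 + $2.30 = $25.30

$25.30


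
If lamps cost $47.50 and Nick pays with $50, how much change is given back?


Start with the amount paid:
$50
Subtract the price:
$50 - $47.50 = $2.50

$2.50


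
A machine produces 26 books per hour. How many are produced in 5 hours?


Production rate: 26 books per hour
Time: 5 hours
Total: 26 x 5 = 130 books

130 books


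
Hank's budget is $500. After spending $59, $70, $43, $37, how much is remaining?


Add up expenses:
$59 + $70 + $43 + $37 = $209
Subtract from budget:
$500 - $209 = $291

$291


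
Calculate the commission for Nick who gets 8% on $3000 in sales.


Convert rate to decimal:
8% = 0.08
Multiply by sales:
$3000 x 0.08 = $240

$240


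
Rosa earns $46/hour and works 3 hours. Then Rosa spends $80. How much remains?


Calculate earnings:
3 x $46 = $138
Subtract spending:
$138 - $80 = $58

$58


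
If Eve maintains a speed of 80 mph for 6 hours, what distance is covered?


Use the formula: distance = speed x time
Speed = 80 mph, Time = 6 hours
80 x 6 = 480 miles

480 miles


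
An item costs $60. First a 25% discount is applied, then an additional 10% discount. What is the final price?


First discount:
25% of $60 = $15
Price after first discount:
$60 - $15 = $45
Second discount:
10% of $45 = $4.50
Final price:
$45 - $4.50 = $40.50

$40.50


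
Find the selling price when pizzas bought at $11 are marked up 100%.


Calculate the markup amount:
100% of $11 = $11
Add to cost:
$11 + $11 = $22

$22


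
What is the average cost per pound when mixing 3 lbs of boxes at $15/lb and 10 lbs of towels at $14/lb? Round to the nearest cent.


Cost of boxes:
3 x $15 = $45
Cost of towels:
10 x $14 = $140
Total cost: $45 + $140 = $185
Total weight: 13 lbs
Average: $185 / 13 = $14.2307... ≈ $14.23/lb

$14.23/lb


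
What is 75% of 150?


Convert percentage to decimal:
75% = 0.75
Multiply:
150 x 0.75 = 112.5

112.5


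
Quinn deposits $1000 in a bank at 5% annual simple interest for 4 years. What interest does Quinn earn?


Use the formula I = P x R x T / 100
P x R x T = 1000 x 5 x 4 = 20000
I = 20000 / 100 = $200

$200


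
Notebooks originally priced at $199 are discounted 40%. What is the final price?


Calculate the discount amount:
40% of $199 = $79.60
Subtract from original:
$199 - $79.60 = $119.40

$119.40


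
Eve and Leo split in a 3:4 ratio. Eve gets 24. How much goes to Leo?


Find the multiplier:
24 / 3 = 8
Apply to Leo's share:
4 x 8 = 32

32


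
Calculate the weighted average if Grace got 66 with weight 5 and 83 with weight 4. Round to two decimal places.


Weighted sum:
5 x 66 + 4 x 83 = 662
Total weight:
5 + 4 = 9
Weighted average:
662 / 9 = 73.5555... ≈ 73.56

73.56


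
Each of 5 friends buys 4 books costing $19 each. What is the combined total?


Cost per person:
4 x $19 = $76
Group total:
5 x $76 = $380

$380


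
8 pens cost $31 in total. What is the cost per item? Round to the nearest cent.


Total cost: $31
Number of items: 8
Unit price: $31 / 8 = $3.875 ≈ $3.88

$3.88


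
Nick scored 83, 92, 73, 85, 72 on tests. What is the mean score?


Add the scores:
83 + 92 + 73 + 85 + 72 = 405
Divide by the number of tests:
405 / 5 = 81

81


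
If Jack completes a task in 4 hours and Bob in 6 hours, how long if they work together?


Jack's rate: 1/4 of the job per hour
Bob's rate: 1/6 of the job per hour
Combined rate: 1/4 + 1/6 = 5/12 per hour
Time = 1 / (5/12) = 12/5 = 2.4 hours

2.4 hours


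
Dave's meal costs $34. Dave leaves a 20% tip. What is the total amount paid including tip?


Calculate the tip:
20% of $34 = $6.80
Add tip to meal cost:
$34 + $6.80 = $40.80

$40.80


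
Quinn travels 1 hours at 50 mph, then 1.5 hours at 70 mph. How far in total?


Leg 1 distance:
50 x 1 = 50 miles
Leg 2 distance:
70 x 1.5 = 105 miles
Total distance:
50 + 105 = 155 miles

155 miles


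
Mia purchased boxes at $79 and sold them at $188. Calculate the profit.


Selling price = $188
Cost price = $79
Profit = selling price - cost price:
Profit = $188 - $79 = $109

$109


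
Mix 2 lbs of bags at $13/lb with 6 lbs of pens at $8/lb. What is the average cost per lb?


Cost of bags:
2 x $13 = $26
Cost of pens:
6 x $8 = $48
Total cost: $26 + $48 = $74
Total weight: 8 lbs
Average: $74 / 8 = $9.25/lb

$9.25/lb


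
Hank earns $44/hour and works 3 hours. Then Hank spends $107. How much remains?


Calculate earnings:
3 x $44 = $132
Subtract spending:
$132 - $107 = $25

$25


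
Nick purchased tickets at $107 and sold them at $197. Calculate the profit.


Selling price = $197
Cost price = $107
Profit = selling price - cost price:
Profit = $197 - $107 = $90

$90


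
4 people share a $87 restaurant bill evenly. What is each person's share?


Total bill: $87
Number of people: 4
Each pays: $87 / 4 = $21.75

$21.75


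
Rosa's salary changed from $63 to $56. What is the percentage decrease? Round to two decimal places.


Find the absolute change:
|56 - 63| = 7
Divide by original and multiply by 100:
7 / 63 x 100 = 11.1111...% ≈ 11.11%

11.11%


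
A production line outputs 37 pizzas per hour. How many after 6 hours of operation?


Production rate: 37 pizzas per hour
Time: 6 hours
Total: 37 x 6 = 222 pizzas

222 pizzas


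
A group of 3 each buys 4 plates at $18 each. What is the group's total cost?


Cost per person:
4 x $18 = $72
Group total:
3 x $72 = $216

$216


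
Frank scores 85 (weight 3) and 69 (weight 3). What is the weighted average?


Weighted sum:
3 x 85 + 3 x 69 = 462
Total weight:
3 + 3 = 6
Weighted average:
462 / 6 = 77

77


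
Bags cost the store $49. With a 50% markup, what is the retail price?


Calculate the markup amount:
50% of $49 = $24.50
Add to cost:
$49 + $24.50 = $73.50

$73.50


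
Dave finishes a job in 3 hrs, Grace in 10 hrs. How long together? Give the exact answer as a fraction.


Dave's rate: 1/3 of the job per hour
Grace's rate: 1/10 of the job per hour
Combined rate: 1/3 + 1/10 = 13/30 per hour
Time = 1 / (13/30) = 30/13 hours (≈ 2.31 hours)

30/13 hours


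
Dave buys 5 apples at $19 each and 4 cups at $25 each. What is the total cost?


Cost of apples:
5 x $19 = $95
Cost of cups:
4 x $25 = $100
Add both:
$95 + $100 = $195

$195


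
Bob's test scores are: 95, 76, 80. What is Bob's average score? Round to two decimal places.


Add the scores:
95 + 76 + 80 = 251
Divide by the number of tests:
251 / 3 = 83.6666... ≈ 83.67

83.67


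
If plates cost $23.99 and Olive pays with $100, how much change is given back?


Start with the amount paid:
$100
Subtract the price:
$100 - $23.99 = $76.01

$76.01


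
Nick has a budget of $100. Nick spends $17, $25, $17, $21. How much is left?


Add up expenses:
$17 + $25 + $17 + $21 = $80
Subtract from budget:
$100 - $80 = $20

$20


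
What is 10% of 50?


Convert percentage to decimal:
10% = 0.1
Multiply:
50 x 0.1 = 5

5


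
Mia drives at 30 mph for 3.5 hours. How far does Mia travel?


Use the formula: distance = speed x time
Speed = 30 mph, Time = 3.5 hours
30 x 3.5 = 105 miles

105 miles


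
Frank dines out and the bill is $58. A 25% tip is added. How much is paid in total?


Calculate the tip:
25% of $58 = $14.50
Add tip to meal cost:
$58 + $14.50 = $72.50

$72.50


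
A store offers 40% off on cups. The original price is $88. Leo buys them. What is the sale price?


Calculate the discount amount:
40% of $88 = $35.20
Subtract from original:
$88 - $35.20 = $52.80

$52.80


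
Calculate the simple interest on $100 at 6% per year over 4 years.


Use the formula I = P x R x T / 100
P x R x T = 100 x 6 x 4 = 2400
I = 2400 / 100 = $24

$24


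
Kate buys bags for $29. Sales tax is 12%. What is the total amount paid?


Calculate the tax:
12% of $29 = $3.48
Add tax to price:
$29 + $3.48 = $32.48

$32.48


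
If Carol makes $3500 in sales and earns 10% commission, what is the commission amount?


Convert rate to decimal:
10% = 0.1
Multiply by sales:
$3500 x 0.1 = $350

$350


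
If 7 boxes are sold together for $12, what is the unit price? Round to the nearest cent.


Total cost: $12
Number of items: 7
Unit price: $12 / 7 = $1.7142... ≈ $1.71

$1.71


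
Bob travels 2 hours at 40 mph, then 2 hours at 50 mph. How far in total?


Leg 1 distance:
40 x 2 = 80 miles
Leg 2 distance:
50 x 2 = 100 miles
Total distance:
80 + 100 = 180 miles

180 miles


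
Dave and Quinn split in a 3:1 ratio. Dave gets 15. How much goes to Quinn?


Find the multiplier:
15 / 3 = 5
Apply to Quinn's share:
1 x 5 = 5

5


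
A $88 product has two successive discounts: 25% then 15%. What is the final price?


First discount:
25% of $88 = $22
Price after first discount:
$88 - $22 = $66
Second discount:
15% of $66 = $9.90
Final price:
$66 - $9.90 = $56.10

$56.10


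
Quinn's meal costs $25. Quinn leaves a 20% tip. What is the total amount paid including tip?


Calculate the tip:
20% of $25 = $5
Add tip to meal cost:
$25 + $5 = $30

$30


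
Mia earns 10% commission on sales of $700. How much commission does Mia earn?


Convert rate to decimal:
10% = 0.1
Multiply by sales:
$700 x 0.1 = $70

$70


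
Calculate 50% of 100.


Convert percentage to decimal:
50% = 0.5
Multiply:
100 x 0.5 = 50

50


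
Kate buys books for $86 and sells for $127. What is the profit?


Selling price = $127
Cost price = $86
Profit = selling price - cost price:
Profit = $127 - $86 = $41

$41


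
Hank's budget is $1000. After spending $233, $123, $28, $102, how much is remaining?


Add up expenses:
$233 + $123 + $28 + $102 = $486
Subtract from budget:
$1000 - $486 = $514

$514


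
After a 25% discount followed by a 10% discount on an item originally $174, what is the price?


First discount:
25% of $174 = $43.50
Price after first discount:
$174 - $43.50 = $130.50
Second discount:
10% of $130.50 = $13.05
Final price:
$130.50 - $13.05 = $117.45

$117.45


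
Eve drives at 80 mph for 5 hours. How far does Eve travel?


Use the formula: distance = speed x time
Speed = 80 mph, Time = 5 hours
80 x 5 = 400 miles

400 miles


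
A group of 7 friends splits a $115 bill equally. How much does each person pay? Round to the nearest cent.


Total bill: $115
Number of people: 7
Each pays: $115 / 7 = $16.4285... ≈ $16.43

$16.43


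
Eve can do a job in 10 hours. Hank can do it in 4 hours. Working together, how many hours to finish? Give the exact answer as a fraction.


Eve's rate: 1/10 of the job per hour
Hank's rate: 1/4 of the job per hour
Combined rate: 1/10 + 1/4 = 7/20 per hour
Time = 1 / (7/20) = 20/7 hours (≈ 2.86 hours)

20/7 hours


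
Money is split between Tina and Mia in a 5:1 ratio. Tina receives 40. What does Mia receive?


Find the multiplier:
40 / 5 = 8
Apply to Mia's share:
1 x 8 = 8

8


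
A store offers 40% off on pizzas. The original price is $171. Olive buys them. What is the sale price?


Calculate the discount amount:
40% of $171 = $68.40
Subtract from original:
$171 - $68.40 = $102.60

$102.60


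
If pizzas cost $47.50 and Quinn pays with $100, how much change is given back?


Start with the amount paid:
$100
Subtract the price:
$100 - $47.50 = $52.50

$52.50


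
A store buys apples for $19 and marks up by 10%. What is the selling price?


Calculate the markup amount:
10% of $19 = $1.90
Add to cost:
$19 + $1.90 = $20.90

$20.90


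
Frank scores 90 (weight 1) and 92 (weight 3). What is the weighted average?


Weighted sum:
1 x 90 + 3 x 92 = 366
Total weight:
1 + 3 = 4
Weighted average:
366 / 4 = 91.5

91.5


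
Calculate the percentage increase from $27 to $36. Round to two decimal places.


Find the absolute change:
|36 - 27| = 9
Divide by original and multiply by 100:
9 / 27 x 100 = 33.3333...% ≈ 33.33%

33.33%


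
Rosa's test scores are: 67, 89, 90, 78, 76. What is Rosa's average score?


Add the scores:
67 + 89 + 90 + 78 + 76 = 400
Divide by the number of tests:
400 / 5 = 80

80


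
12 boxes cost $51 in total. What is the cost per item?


Total cost: $51
Number of items: 12
Unit price: $51 / 12 = $4.25

$4.25


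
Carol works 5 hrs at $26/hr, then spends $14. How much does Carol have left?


Calculate earnings:
5 x $26 = $130
Subtract spending:
$130 - $14 = $116

$116


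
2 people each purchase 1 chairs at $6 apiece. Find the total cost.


Cost per person:
1 x $6 = $6
Group total:
2 x $6 = $12

$12


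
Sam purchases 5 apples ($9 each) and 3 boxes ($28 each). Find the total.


Cost of apples:
5 x $9 = $45
Cost of boxes:
3 x $28 = $84
Add both:
$45 + $84 = $129

$129


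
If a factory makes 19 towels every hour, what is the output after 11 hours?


Production rate: 19 towels per hour
Time: 11 hours
Total: 19 x 11 = 209 towels

209 towels


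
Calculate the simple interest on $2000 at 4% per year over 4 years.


Use the formula I = P x R x T / 100
P x R x T = 2000 x 4 x 4 = 32000
I = 32000 / 100 = $320

$320


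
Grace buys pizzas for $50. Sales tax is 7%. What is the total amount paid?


Calculate the tax:
7% of $50 = $3.50
Add tax to price:
$50 + $3.50 = $53.50

$53.50


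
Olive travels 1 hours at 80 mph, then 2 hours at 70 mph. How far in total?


Leg 1 distance:
80 x 1 = 80 miles
Leg 2 distance:
70 x 2 = 140 miles
Total distance:
80 + 140 = 220 miles

220 miles


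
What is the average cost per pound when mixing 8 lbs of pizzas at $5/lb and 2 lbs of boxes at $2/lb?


Cost of pizzas:
8 x $5 = $40
Cost of boxes:
2 x $2 = $4
Total cost: $40 + $4 = $44
Total weight: 10 lbs
Average: $44 / 10 = $4.40/lb

$4.40/lb


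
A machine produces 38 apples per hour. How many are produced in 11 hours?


Production rate: 38 apples per hour
Time: 11 hours
Total: 38 x 11 = 418 apples

418 apples


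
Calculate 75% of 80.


Convert percentage to decimal:
75% = 0.75
Multiply:
80 x 0.75 = 60

60


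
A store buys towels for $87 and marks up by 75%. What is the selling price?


Calculate the markup amount:
75% of $87 = $65.25
Add to cost:
$87 + $65.25 = $152.25

$152.25


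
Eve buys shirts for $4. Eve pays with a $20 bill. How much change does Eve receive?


Start with the amount paid:
$20
Subtract the price:
$20 - $4 = $16

$16


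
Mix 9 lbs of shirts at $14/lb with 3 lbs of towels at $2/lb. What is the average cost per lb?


Cost of shirts:
9 x $14 = $126
Cost of towels:
3 x $2 = $6
Total cost: $126 + $6 = $132
Total weight: 12 lbs
Average: $132 / 12 = $11/lb

$11/lb


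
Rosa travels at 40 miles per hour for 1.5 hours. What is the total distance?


Use the formula: distance = speed x time
Speed = 40 mph, Time = 1.5 hours
40 x 1.5 = 60 miles

60 miles


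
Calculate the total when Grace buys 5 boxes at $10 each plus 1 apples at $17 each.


Cost of boxes:
5 x $10 = $50
Cost of apples:
1 x $17 = $17
Add both:
$50 + $17 = $67

$67


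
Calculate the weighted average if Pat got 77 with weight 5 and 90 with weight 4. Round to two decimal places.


Weighted sum:
5 x 77 + 4 x 90 = 745
Total weight:
5 + 4 = 9
Weighted average:
745 / 9 = 82.7777... ≈ 82.78

82.78


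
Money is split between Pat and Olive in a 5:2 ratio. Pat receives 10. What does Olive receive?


Find the multiplier:
10 / 5 = 2
Apply to Olive's share:
2 x 2 = 4

4


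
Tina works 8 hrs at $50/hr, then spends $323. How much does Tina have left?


Calculate earnings:
8 x $50 = $400
Subtract spending:
$400 - $323 = $77

$77


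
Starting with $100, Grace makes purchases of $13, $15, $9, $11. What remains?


Add up expenses:
$13 + $15 + $9 + $11 = $48
Subtract from budget:
$100 - $48 = $52

$52


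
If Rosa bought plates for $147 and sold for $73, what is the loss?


Selling price = $73
Cost price = $147
Loss = cost price - selling price:
Loss = $147 - $73 = $74

$74


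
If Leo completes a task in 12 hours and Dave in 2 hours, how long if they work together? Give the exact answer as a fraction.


Leo's rate: 1/12 of the job per hour
Dave's rate: 1/2 of the job per hour
Combined rate: 1/12 + 1/2 = 7/12 per hour
Time = 1 / (7/12) = 12/7 hours (≈ 1.71 hours)

12/7 hours


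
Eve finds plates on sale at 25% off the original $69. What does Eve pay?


Calculate the discount amount:
25% of $69 = $17.25
Subtract from original:
$69 - $17.25 = $51.75

$51.75


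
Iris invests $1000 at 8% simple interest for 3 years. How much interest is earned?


Use the formula I = P x R x T / 100
P x R x T = 1000 x 8 x 3 = 24000
I = 24000 / 100 = $240

$240


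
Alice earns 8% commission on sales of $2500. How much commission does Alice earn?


Convert rate to decimal:
8% = 0.08
Multiply by sales:
$2500 x 0.08 = $200

$200


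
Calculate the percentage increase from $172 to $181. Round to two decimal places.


Find the absolute change:
|181 - 172| = 9
Divide by original and multiply by 100:
9 / 172 x 100 = 5.2325...% ≈ 5.23%

5.23%


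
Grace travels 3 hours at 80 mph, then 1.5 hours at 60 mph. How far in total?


Leg 1 distance:
80 x 3 = 240 miles
Leg 2 distance:
60 x 1.5 = 90 miles
Total distance:
240 + 90 = 330 miles

330 miles
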